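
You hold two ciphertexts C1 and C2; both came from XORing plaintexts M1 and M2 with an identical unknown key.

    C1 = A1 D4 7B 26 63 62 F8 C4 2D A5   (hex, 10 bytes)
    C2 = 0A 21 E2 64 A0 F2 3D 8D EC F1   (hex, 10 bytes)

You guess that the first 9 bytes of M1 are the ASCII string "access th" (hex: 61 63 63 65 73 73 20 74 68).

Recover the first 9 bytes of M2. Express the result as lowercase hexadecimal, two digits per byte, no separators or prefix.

First, C1 ⊕ C2 = (M1 ⊕ K) ⊕ (M2 ⊕ K) = M1 ⊕ M2, so the key drops out. Then M2 = (M1 ⊕ M2) ⊕ M1 over the first 9 bytes.
byte 0: (a1 ⊕ 0a) ⊕ 61 = ab ⊕ 61 = ca
byte 1: (d4 ⊕ 21) ⊕ 63 = f5 ⊕ 63 = 96
byte 2: (7b ⊕ e2) ⊕ 63 = 99 ⊕ 63 = fa
byte 3: (26 ⊕ 64) ⊕ 65 = 42 ⊕ 65 = 27
byte 4: (63 ⊕ a0) ⊕ 73 = c3 ⊕ 73 = b0
byte 5: (62 ⊕ f2) ⊕ 73 = 90 ⊕ 73 = e3
byte 6: (f8 ⊕ 3d) ⊕ 20 = c5 ⊕ 20 = e5
byte 7: (c4 ⊕ 8d) ⊕ 74 = 49 ⊕ 74 = 3d
byte 8: (2d ⊕ ec) ⊕ 68 = c1 ⊕ 68 = a9

ca96fa27b0e3e53da9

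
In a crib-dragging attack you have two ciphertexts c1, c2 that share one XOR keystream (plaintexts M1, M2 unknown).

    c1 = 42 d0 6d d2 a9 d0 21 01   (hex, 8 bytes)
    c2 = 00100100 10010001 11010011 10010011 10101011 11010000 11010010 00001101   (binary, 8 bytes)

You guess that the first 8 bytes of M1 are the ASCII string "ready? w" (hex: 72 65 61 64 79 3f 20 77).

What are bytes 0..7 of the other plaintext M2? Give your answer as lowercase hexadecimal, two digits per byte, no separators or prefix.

First, c1 ⊕ c2 = (M1 ⊕ K) ⊕ (M2 ⊕ K) = M1 ⊕ M2, so the key drops out. Then M2 = (M1 ⊕ M2) ⊕ M1 over the first 8 bytes.
byte 0: (42 ⊕ 24) ⊕ 72 = 66 ⊕ 72 = 14
byte 1: (d0 ⊕ 91) ⊕ 65 = 41 ⊕ 65 = 24
byte 2: (6d ⊕ d3) ⊕ 61 = be ⊕ 61 = df
byte 3: (d2 ⊕ 93) ⊕ 64 = 41 ⊕ 64 = 25
byte 4: (a9 ⊕ ab) ⊕ 79 = 02 ⊕ 79 = 7b
byte 5: (d0 ⊕ d0) ⊕ 3f = 00 ⊕ 3f = 3f
byte 6: (21 ⊕ d2) ⊕ 20 = f3 ⊕ 20 = d3
byte 7: (01 ⊕ 0d) ⊕ 77 = 0c ⊕ 77 = 7b

1424df257b3fd37b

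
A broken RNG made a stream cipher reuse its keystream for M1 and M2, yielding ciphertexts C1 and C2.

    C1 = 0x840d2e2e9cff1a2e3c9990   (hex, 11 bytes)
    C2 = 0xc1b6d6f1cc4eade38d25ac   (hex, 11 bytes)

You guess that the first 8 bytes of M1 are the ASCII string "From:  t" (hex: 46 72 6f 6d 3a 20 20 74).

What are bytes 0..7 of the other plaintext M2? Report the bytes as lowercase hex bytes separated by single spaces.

First, C1 ⊕ C2 = (M1 ⊕ K) ⊕ (M2 ⊕ K) = M1 ⊕ M2, so the key drops out. Then M2 = (M1 ⊕ M2) ⊕ M1 over the first 8 bytes.
byte 0: (84 xor c1) xor 46 = 45 xor 46 = 03
byte 1: (0d xor b6) xor 72 = bb xor 72 = c9
byte 2: (2e xor d6) xor 6f = f8 xor 6f = 97
byte 3: (2e xor f1) xor 6d = df xor 6d = b2
byte 4: (9c xor cc) xor 3a = 50 xor 3a = 6a
byte 5: (ff xor 4e) xor 20 = b1 xor 20 = 91
byte 6: (1a xor ad) xor 20 = b7 xor 20 = 97
byte 7: (2e xor e3) xor 74 = cd xor 74 = b9

03 c9 97 b2 6a 91 97 b9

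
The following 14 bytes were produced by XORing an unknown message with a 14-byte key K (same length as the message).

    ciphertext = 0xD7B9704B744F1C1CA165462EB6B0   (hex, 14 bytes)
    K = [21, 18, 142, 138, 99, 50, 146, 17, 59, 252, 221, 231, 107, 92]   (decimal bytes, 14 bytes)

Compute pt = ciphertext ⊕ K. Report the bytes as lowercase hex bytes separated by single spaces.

XOR is its own inverse, so applying the key byte-wise gives the result directly.
byte 0: d7 ⊕ 15 = c2
byte 1: b9 ⊕ 12 = ab
byte 2: 70 ⊕ 8e = fe
byte 3: 4b ⊕ 8a = c1
byte 4: 74 ⊕ 63 = 17
byte 5: 4f ⊕ 32 = 7d
byte 6: 1c ⊕ 92 = 8e
byte 7: 1c ⊕ 11 = 0d
byte 8: a1 ⊕ 3b = 9a
byte 9: 65 ⊕ fc = 99
byte 10: 46 ⊕ dd = 9b
byte 11: 2e ⊕ e7 = c9
byte 12: b6 ⊕ 6b = dd
byte 13: b0 ⊕ 5c = ec

c2 ab fe c1 17 7d 8e 0d 9a 99 9b c9 dd ec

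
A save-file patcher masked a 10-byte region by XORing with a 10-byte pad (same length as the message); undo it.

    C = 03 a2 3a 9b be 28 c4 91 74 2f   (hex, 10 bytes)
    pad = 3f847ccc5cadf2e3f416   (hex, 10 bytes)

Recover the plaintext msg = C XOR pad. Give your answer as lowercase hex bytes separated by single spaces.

3c 26 46 57 e2 85 36 72 80 39

03 XOR 3f = 3c
a2 XOR 84 = 26
3a XOR 7c = 46
9b XOR cc = 57
be XOR 5c = e2
28 XOR ad = 85
c4 XOR f2 = 36
91 XOR e3 = 72
74 XOR f4 = 80
2f XOR 16 = 39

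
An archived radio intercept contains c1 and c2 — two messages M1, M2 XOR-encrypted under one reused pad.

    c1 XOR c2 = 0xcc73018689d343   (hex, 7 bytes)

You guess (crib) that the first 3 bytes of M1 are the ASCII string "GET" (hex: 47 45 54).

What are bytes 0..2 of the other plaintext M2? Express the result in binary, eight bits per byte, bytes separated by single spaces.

10001011 00110110 01010101

Since c1 ⊕ c2 = M1 ⊕ M2, XORing with the guessed M1 bytes yields the corresponding M2 bytes: M2 = (c1 ⊕ c2) ⊕ M1.
cc XOR 47 = 8b
73 XOR 45 = 36
01 XOR 54 = 55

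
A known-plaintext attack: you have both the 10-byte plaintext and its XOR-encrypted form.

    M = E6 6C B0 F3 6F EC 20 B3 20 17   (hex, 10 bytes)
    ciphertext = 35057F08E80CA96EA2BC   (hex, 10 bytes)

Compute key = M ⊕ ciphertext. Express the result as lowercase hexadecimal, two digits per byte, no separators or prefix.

d369cffb87e089dd82ab

Since ciphertext = M ⊕ key, XORing both sides with M gives key = M ⊕ ciphertext.
e6 ⊕ 35 = d3
6c ⊕ 05 = 69
b0 ⊕ 7f = cf
f3 ⊕ 08 = fb
6f ⊕ e8 = 87
ec ⊕ 0c = e0
20 ⊕ a9 = 89
b3 ⊕ 6e = dd
20 ⊕ a2 = 82
17 ⊕ bc = ab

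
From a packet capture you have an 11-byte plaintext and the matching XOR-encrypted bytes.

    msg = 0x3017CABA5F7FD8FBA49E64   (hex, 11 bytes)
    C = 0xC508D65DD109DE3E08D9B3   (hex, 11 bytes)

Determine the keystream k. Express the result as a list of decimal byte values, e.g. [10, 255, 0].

Since C = msg ⊕ k, XORing both sides with msg gives k = msg ⊕ C.
30 xor c5 = f5
17 xor 08 = 1f
ca xor d6 = 1c
ba xor 5d = e7
5f xor d1 = 8e
7f xor 09 = 76
d8 xor de = 06
fb xor 3e = c5
a4 xor 08 = ac
9e xor d9 = 47
64 xor b3 = d7

[245, 31, 28, 231, 142, 118, 6, 197, 172, 71, 215]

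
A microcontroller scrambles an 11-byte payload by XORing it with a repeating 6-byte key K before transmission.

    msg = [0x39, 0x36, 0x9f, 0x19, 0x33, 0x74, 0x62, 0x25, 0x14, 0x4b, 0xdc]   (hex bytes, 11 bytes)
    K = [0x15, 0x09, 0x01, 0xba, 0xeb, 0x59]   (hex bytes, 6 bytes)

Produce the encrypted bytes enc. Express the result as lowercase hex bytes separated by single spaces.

2c 3f 9e a3 d8 2d 77 2c 15 f1 37

The 6-byte key repeats, so the effective keystream is 15 09 01 ba eb 59 15 09 01 ba eb.
byte 0: 39 ⊕ 15 = 2c
byte 1: 36 ⊕ 09 = 3f
byte 2: 9f ⊕ 01 = 9e
byte 3: 19 ⊕ ba = a3
byte 4: 33 ⊕ eb = d8
byte 5: 74 ⊕ 59 = 2d
byte 6: 62 ⊕ 15 = 77
byte 7: 25 ⊕ 09 = 2c
byte 8: 14 ⊕ 01 = 15
byte 9: 4b ⊕ ba = f1
byte 10: dc ⊕ eb = 37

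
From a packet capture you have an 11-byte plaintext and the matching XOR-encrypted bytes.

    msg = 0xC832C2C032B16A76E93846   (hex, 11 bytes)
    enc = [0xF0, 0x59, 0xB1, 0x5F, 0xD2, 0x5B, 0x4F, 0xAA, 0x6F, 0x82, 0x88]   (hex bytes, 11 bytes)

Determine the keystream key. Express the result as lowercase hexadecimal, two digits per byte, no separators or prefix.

Since enc = msg ⊕ key, XORing both sides with msg gives key = msg ⊕ enc.
byte 0: c8 ^ f0 = 38
byte 1: 32 ^ 59 = 6b
byte 2: c2 ^ b1 = 73
byte 3: c0 ^ 5f = 9f
byte 4: 32 ^ d2 = e0
byte 5: b1 ^ 5b = ea
byte 6: 6a ^ 4f = 25
byte 7: 76 ^ aa = dc
byte 8: e9 ^ 6f = 86
byte 9: 38 ^ 82 = ba
byte 10: 46 ^ 88 = ce

386b739fe0ea25dc86bace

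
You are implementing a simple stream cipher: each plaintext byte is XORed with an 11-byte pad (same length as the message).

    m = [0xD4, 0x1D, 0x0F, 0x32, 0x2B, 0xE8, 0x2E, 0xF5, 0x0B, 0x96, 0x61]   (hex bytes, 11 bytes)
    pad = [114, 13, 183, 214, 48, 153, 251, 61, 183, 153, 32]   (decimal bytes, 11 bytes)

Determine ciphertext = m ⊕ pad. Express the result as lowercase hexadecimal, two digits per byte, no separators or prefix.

a610b8e41b71d5c8bc0f41

byte 0: 212 XOR 114 = 166
byte 1:  29 XOR  13 =  16
byte 2:  15 XOR 183 = 184
byte 3:  50 XOR 214 = 228
byte 4:  43 XOR  48 =  27
byte 5: 232 XOR 153 = 113
byte 6:  46 XOR 251 = 213
byte 7: 245 XOR  61 = 200
byte 8:  11 XOR 183 = 188
byte 9: 150 XOR 153 =  15
byte 10:  97 XOR  32 =  65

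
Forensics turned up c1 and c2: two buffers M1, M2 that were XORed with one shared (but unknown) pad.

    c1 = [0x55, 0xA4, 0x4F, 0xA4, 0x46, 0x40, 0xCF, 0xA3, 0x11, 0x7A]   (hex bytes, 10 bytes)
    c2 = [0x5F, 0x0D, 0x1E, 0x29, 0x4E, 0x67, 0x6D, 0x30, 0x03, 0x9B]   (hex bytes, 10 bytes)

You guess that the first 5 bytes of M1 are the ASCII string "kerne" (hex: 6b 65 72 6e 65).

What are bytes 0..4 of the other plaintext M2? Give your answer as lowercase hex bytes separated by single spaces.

61 cc 23 e3 6d

First, c1 ⊕ c2 = (M1 ⊕ K) ⊕ (M2 ⊕ K) = M1 ⊕ M2, so the key drops out. Then M2 = (M1 ⊕ M2) ⊕ M1 over the first 5 bytes.
byte 0: (55 XOR 5f) XOR 6b = 0a XOR 6b = 61
byte 1: (a4 XOR 0d) XOR 65 = a9 XOR 65 = cc
byte 2: (4f XOR 1e) XOR 72 = 51 XOR 72 = 23
byte 3: (a4 XOR 29) XOR 6e = 8d XOR 6e = e3
byte 4: (46 XOR 4e) XOR 65 = 08 XOR 65 = 6d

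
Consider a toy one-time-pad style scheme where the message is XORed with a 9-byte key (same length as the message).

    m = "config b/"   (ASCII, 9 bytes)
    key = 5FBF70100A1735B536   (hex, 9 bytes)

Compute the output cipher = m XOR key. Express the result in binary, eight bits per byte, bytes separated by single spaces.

00111100 11010000 00011110 01110110 01100011 01110000 00010101 11010111 00011001

 99 ^  95 =  60
111 ^ 191 = 208
110 ^ 112 =  30
102 ^  16 = 118
105 ^  10 =  99
103 ^  23 = 112
 32 ^  53 =  21
 98 ^ 181 = 215
 47 ^  54 =  25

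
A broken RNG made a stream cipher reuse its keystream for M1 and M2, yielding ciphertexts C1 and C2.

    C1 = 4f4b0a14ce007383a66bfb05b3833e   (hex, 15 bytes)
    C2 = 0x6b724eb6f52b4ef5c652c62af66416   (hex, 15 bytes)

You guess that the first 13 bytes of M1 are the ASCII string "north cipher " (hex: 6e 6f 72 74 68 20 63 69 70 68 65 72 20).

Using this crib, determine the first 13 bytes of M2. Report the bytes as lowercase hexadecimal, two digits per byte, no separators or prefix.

First, C1 ⊕ C2 = (M1 ⊕ K) ⊕ (M2 ⊕ K) = M1 ⊕ M2, so the key drops out. Then M2 = (M1 ⊕ M2) ⊕ M1 over the first 13 bytes.
byte 0: (4f xor 6b) xor 6e = 24 xor 6e = 4a
byte 1: (4b xor 72) xor 6f = 39 xor 6f = 56
byte 2: (0a xor 4e) xor 72 = 44 xor 72 = 36
byte 3: (14 xor b6) xor 74 = a2 xor 74 = d6
byte 4: (ce xor f5) xor 68 = 3b xor 68 = 53
byte 5: (00 xor 2b) xor 20 = 2b xor 20 = 0b
byte 6: (73 xor 4e) xor 63 = 3d xor 63 = 5e
byte 7: (83 xor f5) xor 69 = 76 xor 69 = 1f
byte 8: (a6 xor c6) xor 70 = 60 xor 70 = 10
byte 9: (6b xor 52) xor 68 = 39 xor 68 = 51
byte 10: (fb xor c6) xor 65 = 3d xor 65 = 58
byte 11: (05 xor 2a) xor 72 = 2f xor 72 = 5d
byte 12: (b3 xor f6) xor 20 = 45 xor 20 = 65

4a5636d6530b5e1f1051585d65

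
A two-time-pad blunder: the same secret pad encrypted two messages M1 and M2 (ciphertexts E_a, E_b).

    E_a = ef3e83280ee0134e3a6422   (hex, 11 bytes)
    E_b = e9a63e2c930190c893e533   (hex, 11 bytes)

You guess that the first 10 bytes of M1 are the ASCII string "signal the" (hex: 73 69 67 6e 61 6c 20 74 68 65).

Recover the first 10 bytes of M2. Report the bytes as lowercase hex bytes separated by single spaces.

75 f1 da 6a fc 8d a3 f2 c1 e4

First, E_a ⊕ E_b = (M1 ⊕ K) ⊕ (M2 ⊕ K) = M1 ⊕ M2, so the key drops out. Then M2 = (M1 ⊕ M2) ⊕ M1 over the first 10 bytes.
byte 0: (ef XOR e9) XOR 73 = 06 XOR 73 = 75
byte 1: (3e XOR a6) XOR 69 = 98 XOR 69 = f1
byte 2: (83 XOR 3e) XOR 67 = bd XOR 67 = da
byte 3: (28 XOR 2c) XOR 6e = 04 XOR 6e = 6a
byte 4: (0e XOR 93) XOR 61 = 9d XOR 61 = fc
byte 5: (e0 XOR 01) XOR 6c = e1 XOR 6c = 8d
byte 6: (13 XOR 90) XOR 20 = 83 XOR 20 = a3
byte 7: (4e XOR c8) XOR 74 = 86 XOR 74 = f2
byte 8: (3a XOR 93) XOR 68 = a9 XOR 68 = c1
byte 9: (64 XOR e5) XOR 65 = 81 XOR 65 = e4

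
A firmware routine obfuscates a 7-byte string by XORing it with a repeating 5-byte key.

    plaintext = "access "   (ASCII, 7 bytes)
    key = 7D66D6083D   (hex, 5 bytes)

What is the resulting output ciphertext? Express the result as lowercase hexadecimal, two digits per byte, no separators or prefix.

The 5-byte key repeats, so the effective keystream is 7d 66 d6 08 3d 7d 66.
byte 0: 61 XOR 7d = 1c
byte 1: 63 XOR 66 = 05
byte 2: 63 XOR d6 = b5
byte 3: 65 XOR 08 = 6d
byte 4: 73 XOR 3d = 4e
byte 5: 73 XOR 7d = 0e
byte 6: 20 XOR 66 = 46

1c05b56d4e0e46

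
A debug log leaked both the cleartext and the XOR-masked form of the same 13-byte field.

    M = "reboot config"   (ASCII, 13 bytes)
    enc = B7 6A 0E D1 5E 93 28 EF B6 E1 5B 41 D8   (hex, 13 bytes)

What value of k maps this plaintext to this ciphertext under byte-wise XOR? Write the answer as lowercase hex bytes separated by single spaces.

Since enc = M ⊕ k, XORing both sides with M gives k = M ⊕ enc.
72 xor b7 = c5
65 xor 6a = 0f
62 xor 0e = 6c
6f xor d1 = be
6f xor 5e = 31
74 xor 93 = e7
20 xor 28 = 08
63 xor ef = 8c
6f xor b6 = d9
6e xor e1 = 8f
66 xor 5b = 3d
69 xor 41 = 28
67 xor d8 = bf

c5 0f 6c be 31 e7 08 8c d9 8f 3d 28 bf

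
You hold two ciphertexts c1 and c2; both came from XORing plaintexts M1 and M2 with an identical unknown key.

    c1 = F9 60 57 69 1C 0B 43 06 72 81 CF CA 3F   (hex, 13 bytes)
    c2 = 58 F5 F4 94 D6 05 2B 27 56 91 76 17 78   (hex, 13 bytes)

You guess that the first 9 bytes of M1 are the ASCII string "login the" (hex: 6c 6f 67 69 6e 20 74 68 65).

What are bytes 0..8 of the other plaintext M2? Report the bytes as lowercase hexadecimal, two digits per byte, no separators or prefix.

cdfac494a42e1c4941

First, c1 ⊕ c2 = (M1 ⊕ K) ⊕ (M2 ⊕ K) = M1 ⊕ M2, so the key drops out. Then M2 = (M1 ⊕ M2) ⊕ M1 over the first 9 bytes.
byte 0: (f9 xor 58) xor 6c = a1 xor 6c = cd
byte 1: (60 xor f5) xor 6f = 95 xor 6f = fa
byte 2: (57 xor f4) xor 67 = a3 xor 67 = c4
byte 3: (69 xor 94) xor 69 = fd xor 69 = 94
byte 4: (1c xor d6) xor 6e = ca xor 6e = a4
byte 5: (0b xor 05) xor 20 = 0e xor 20 = 2e
byte 6: (43 xor 2b) xor 74 = 68 xor 74 = 1c
byte 7: (06 xor 27) xor 68 = 21 xor 68 = 49
byte 8: (72 xor 56) xor 65 = 24 xor 65 = 41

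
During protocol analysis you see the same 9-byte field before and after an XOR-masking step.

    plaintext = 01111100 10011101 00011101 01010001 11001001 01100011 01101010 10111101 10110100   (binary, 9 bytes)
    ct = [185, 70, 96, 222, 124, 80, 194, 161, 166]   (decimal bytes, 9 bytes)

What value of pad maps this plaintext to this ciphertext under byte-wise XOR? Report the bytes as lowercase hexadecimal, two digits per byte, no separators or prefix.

Since ct = plaintext ⊕ pad, XORing both sides with plaintext gives pad = plaintext ⊕ ct.
01111100 XOR 10111001 = 11000101
10011101 XOR 01000110 = 11011011
00011101 XOR 01100000 = 01111101
01010001 XOR 11011110 = 10001111
11001001 XOR 01111100 = 10110101
01100011 XOR 01010000 = 00110011
01101010 XOR 11000010 = 10101000
10111101 XOR 10100001 = 00011100
10110100 XOR 10100110 = 00010010

c5db7d8fb533a81c12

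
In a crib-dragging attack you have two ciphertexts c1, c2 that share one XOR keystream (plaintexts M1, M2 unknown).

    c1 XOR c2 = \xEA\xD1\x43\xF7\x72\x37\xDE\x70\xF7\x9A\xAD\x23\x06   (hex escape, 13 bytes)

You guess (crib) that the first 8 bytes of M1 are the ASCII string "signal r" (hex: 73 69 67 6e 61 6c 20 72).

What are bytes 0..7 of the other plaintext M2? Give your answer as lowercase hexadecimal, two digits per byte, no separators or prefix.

Since c1 ⊕ c2 = M1 ⊕ M2, XORing with the guessed M1 bytes yields the corresponding M2 bytes: M2 = (c1 ⊕ c2) ⊕ M1.
11101010 ⊕ 01110011 = 10011001
11010001 ⊕ 01101001 = 10111000
01000011 ⊕ 01100111 = 00100100
11110111 ⊕ 01101110 = 10011001
01110010 ⊕ 01100001 = 00010011
00110111 ⊕ 01101100 = 01011011
11011110 ⊕ 00100000 = 11111110
01110000 ⊕ 01110010 = 00000010

99b82499135bfe02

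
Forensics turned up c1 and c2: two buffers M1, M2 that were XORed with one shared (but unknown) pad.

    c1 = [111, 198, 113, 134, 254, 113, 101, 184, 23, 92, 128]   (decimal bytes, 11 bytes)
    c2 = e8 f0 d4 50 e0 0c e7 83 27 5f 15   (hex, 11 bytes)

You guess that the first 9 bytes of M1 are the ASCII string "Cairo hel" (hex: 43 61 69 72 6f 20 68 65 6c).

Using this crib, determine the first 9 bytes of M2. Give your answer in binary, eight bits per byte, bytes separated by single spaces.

First, c1 ⊕ c2 = (M1 ⊕ K) ⊕ (M2 ⊕ K) = M1 ⊕ M2, so the key drops out. Then M2 = (M1 ⊕ M2) ⊕ M1 over the first 9 bytes.
byte 0: (6f ^ e8) ^ 43 = 87 ^ 43 = c4
byte 1: (c6 ^ f0) ^ 61 = 36 ^ 61 = 57
byte 2: (71 ^ d4) ^ 69 = a5 ^ 69 = cc
byte 3: (86 ^ 50) ^ 72 = d6 ^ 72 = a4
byte 4: (fe ^ e0) ^ 6f = 1e ^ 6f = 71
byte 5: (71 ^ 0c) ^ 20 = 7d ^ 20 = 5d
byte 6: (65 ^ e7) ^ 68 = 82 ^ 68 = ea
byte 7: (b8 ^ 83) ^ 65 = 3b ^ 65 = 5e
byte 8: (17 ^ 27) ^ 6c = 30 ^ 6c = 5c

11000100 01010111 11001100 10100100 01110001 01011101 11101010 01011110 01011100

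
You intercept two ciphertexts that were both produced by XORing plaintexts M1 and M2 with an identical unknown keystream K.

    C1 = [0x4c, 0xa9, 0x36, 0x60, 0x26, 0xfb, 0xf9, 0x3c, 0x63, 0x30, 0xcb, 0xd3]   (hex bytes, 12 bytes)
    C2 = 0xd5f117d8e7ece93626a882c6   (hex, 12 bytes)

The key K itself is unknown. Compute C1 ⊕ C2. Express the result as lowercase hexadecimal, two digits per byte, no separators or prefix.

995821b8c117100a45984915

C1 ⊕ C2 = (M1 ⊕ K) ⊕ (M2 ⊕ K) = M1 ⊕ M2 — the shared key cancels under XOR.
4c ⊕ d5 = 99
a9 ⊕ f1 = 58
36 ⊕ 17 = 21
60 ⊕ d8 = b8
26 ⊕ e7 = c1
fb ⊕ ec = 17
f9 ⊕ e9 = 10
3c ⊕ 36 = 0a
63 ⊕ 26 = 45
30 ⊕ a8 = 98
cb ⊕ 82 = 49
d3 ⊕ c6 = 15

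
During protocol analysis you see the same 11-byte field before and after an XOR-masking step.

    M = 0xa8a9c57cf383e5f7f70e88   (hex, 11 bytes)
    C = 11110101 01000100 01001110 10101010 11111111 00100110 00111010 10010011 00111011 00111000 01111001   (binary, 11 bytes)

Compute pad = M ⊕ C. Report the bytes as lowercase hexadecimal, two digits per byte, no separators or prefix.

5ded8bd60ca5df64cc36f1

Since C = M ⊕ pad, XORing both sides with M gives pad = M ⊕ C.
168 ⊕ 245 =  93
169 ⊕  68 = 237
197 ⊕  78 = 139
124 ⊕ 170 = 214
243 ⊕ 255 =  12
131 ⊕  38 = 165
229 ⊕  58 = 223
247 ⊕ 147 = 100
247 ⊕  59 = 204
 14 ⊕  56 =  54
136 ⊕ 121 = 241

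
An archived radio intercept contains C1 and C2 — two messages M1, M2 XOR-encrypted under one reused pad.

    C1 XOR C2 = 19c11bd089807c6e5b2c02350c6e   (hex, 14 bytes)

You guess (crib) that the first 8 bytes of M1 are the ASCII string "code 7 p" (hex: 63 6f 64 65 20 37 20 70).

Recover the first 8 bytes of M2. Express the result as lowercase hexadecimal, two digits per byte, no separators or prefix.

7aae7fb5a9b75c1e

Since C1 ⊕ C2 = M1 ⊕ M2, XORing with the guessed M1 bytes yields the corresponding M2 bytes: M2 = (C1 ⊕ C2) ⊕ M1.
19 ⊕ 63 = 7a
c1 ⊕ 6f = ae
1b ⊕ 64 = 7f
d0 ⊕ 65 = b5
89 ⊕ 20 = a9
80 ⊕ 37 = b7
7c ⊕ 20 = 5c
6e ⊕ 70 = 1e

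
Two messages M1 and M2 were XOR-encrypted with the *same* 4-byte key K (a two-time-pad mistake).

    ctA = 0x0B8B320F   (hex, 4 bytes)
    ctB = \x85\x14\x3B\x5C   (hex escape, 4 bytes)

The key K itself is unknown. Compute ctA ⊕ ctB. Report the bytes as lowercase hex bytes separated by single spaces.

ctA ⊕ ctB = (M1 ⊕ K) ⊕ (M2 ⊕ K) = M1 ⊕ M2 — the shared key cancels under XOR.
 11 ^ 133 = 142
139 ^  20 = 159
 50 ^  59 =   9
 15 ^  92 =  83

8e 9f 09 53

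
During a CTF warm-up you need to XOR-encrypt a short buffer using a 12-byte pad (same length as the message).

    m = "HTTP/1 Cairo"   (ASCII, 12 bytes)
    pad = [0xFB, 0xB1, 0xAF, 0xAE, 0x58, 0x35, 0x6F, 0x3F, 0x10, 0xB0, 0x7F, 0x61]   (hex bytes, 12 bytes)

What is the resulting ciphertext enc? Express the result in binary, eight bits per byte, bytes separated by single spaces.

10110011 11100101 11111011 11111110 01110111 00000100 01001111 01111100 01110001 11011001 00001101 00001110

XOR is its own inverse, so applying the key byte-wise gives the result directly.
byte 0: 01001000 ⊕ 11111011 = 10110011
byte 1: 01010100 ⊕ 10110001 = 11100101
byte 2: 01010100 ⊕ 10101111 = 11111011
byte 3: 01010000 ⊕ 10101110 = 11111110
byte 4: 00101111 ⊕ 01011000 = 01110111
byte 5: 00110001 ⊕ 00110101 = 00000100
byte 6: 00100000 ⊕ 01101111 = 01001111
byte 7: 01000011 ⊕ 00111111 = 01111100
byte 8: 01100001 ⊕ 00010000 = 01110001
byte 9: 01101001 ⊕ 10110000 = 11011001
byte 10: 01110010 ⊕ 01111111 = 00001101
byte 11: 01101111 ⊕ 01100001 = 00001110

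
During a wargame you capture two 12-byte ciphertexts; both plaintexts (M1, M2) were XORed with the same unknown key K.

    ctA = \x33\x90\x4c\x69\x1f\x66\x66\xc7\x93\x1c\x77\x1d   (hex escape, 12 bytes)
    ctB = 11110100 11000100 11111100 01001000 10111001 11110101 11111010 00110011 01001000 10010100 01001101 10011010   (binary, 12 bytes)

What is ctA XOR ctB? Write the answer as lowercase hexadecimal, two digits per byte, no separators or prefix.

c754b021a6939cf4db883a87

ctA ⊕ ctB = (M1 ⊕ K) ⊕ (M2 ⊕ K) = M1 ⊕ M2 — the shared key cancels under XOR.
33 ⊕ f4 = c7
90 ⊕ c4 = 54
4c ⊕ fc = b0
69 ⊕ 48 = 21
1f ⊕ b9 = a6
66 ⊕ f5 = 93
66 ⊕ fa = 9c
c7 ⊕ 33 = f4
93 ⊕ 48 = db
1c ⊕ 94 = 88
77 ⊕ 4d = 3a
1d ⊕ 9a = 87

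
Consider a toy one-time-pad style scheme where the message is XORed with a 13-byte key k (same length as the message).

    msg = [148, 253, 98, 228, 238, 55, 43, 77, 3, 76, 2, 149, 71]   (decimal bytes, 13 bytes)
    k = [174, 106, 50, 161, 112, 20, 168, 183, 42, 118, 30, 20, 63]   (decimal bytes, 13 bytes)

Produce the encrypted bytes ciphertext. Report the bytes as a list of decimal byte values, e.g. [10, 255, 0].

byte 0: 94 XOR ae = 3a
byte 1: fd XOR 6a = 97
byte 2: 62 XOR 32 = 50
byte 3: e4 XOR a1 = 45
byte 4: ee XOR 70 = 9e
byte 5: 37 XOR 14 = 23
byte 6: 2b XOR a8 = 83
byte 7: 4d XOR b7 = fa
byte 8: 03 XOR 2a = 29
byte 9: 4c XOR 76 = 3a
byte 10: 02 XOR 1e = 1c
byte 11: 95 XOR 14 = 81
byte 12: 47 XOR 3f = 78

[58, 151, 80, 69, 158, 35, 131, 250, 41, 58, 28, 129, 120]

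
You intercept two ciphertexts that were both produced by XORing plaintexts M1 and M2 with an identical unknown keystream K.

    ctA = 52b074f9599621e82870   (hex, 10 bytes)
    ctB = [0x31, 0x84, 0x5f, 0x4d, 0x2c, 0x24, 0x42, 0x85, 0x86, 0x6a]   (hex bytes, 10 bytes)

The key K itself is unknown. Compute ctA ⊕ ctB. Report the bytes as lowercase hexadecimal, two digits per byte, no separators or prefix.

ctA ⊕ ctB = (M1 ⊕ K) ⊕ (M2 ⊕ K) = M1 ⊕ M2 — the shared key cancels under XOR.
52 ⊕ 31 = 63
b0 ⊕ 84 = 34
74 ⊕ 5f = 2b
f9 ⊕ 4d = b4
59 ⊕ 2c = 75
96 ⊕ 24 = b2
21 ⊕ 42 = 63
e8 ⊕ 85 = 6d
28 ⊕ 86 = ae
70 ⊕ 6a = 1a

63342bb475b2636dae1a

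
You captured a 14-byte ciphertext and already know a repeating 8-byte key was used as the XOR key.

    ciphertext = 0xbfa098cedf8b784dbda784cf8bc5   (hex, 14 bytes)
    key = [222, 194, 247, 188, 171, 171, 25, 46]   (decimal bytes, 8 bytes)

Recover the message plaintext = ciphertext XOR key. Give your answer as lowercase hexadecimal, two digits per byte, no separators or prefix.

The 8-byte key repeats, so the effective keystream is de c2 f7 bc ab ab 19 2e de c2 f7 bc ab ab.
byte 0: bf ⊕ de = 61
byte 1: a0 ⊕ c2 = 62
byte 2: 98 ⊕ f7 = 6f
byte 3: ce ⊕ bc = 72
byte 4: df ⊕ ab = 74
byte 5: 8b ⊕ ab = 20
byte 6: 78 ⊕ 19 = 61
byte 7: 4d ⊕ 2e = 63
byte 8: bd ⊕ de = 63
byte 9: a7 ⊕ c2 = 65
byte 10: 84 ⊕ f7 = 73
byte 11: cf ⊕ bc = 73
byte 12: 8b ⊕ ab = 20
byte 13: c5 ⊕ ab = 6e

61626f727420616363657373206e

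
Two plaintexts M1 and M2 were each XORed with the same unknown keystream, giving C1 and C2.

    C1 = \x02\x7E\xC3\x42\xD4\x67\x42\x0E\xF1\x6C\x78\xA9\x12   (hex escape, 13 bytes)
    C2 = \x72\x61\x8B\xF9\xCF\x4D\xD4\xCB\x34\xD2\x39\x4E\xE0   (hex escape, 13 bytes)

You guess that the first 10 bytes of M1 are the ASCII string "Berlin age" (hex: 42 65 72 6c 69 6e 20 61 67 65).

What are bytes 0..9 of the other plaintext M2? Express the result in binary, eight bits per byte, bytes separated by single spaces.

00110010 01111010 00111010 11010111 01110010 01000100 10110110 10100100 10100010 11011011

First, C1 ⊕ C2 = (M1 ⊕ K) ⊕ (M2 ⊕ K) = M1 ⊕ M2, so the key drops out. Then M2 = (M1 ⊕ M2) ⊕ M1 over the first 10 bytes.
byte 0: (02 ⊕ 72) ⊕ 42 = 70 ⊕ 42 = 32
byte 1: (7e ⊕ 61) ⊕ 65 = 1f ⊕ 65 = 7a
byte 2: (c3 ⊕ 8b) ⊕ 72 = 48 ⊕ 72 = 3a
byte 3: (42 ⊕ f9) ⊕ 6c = bb ⊕ 6c = d7
byte 4: (d4 ⊕ cf) ⊕ 69 = 1b ⊕ 69 = 72
byte 5: (67 ⊕ 4d) ⊕ 6e = 2a ⊕ 6e = 44
byte 6: (42 ⊕ d4) ⊕ 20 = 96 ⊕ 20 = b6
byte 7: (0e ⊕ cb) ⊕ 61 = c5 ⊕ 61 = a4
byte 8: (f1 ⊕ 34) ⊕ 67 = c5 ⊕ 67 = a2
byte 9: (6c ⊕ d2) ⊕ 65 = be ⊕ 65 = db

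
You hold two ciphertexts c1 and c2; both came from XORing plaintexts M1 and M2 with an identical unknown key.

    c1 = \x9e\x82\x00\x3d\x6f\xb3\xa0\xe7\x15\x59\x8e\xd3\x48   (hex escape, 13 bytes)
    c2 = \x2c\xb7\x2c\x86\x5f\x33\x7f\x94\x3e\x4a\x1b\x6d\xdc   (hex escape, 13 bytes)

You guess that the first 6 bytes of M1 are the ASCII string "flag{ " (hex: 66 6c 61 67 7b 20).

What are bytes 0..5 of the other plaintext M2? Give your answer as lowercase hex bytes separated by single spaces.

d4 59 4d dc 4b a0

First, c1 ⊕ c2 = (M1 ⊕ K) ⊕ (M2 ⊕ K) = M1 ⊕ M2, so the key drops out. Then M2 = (M1 ⊕ M2) ⊕ M1 over the first 6 bytes.
byte 0: (9e XOR 2c) XOR 66 = b2 XOR 66 = d4
byte 1: (82 XOR b7) XOR 6c = 35 XOR 6c = 59
byte 2: (00 XOR 2c) XOR 61 = 2c XOR 61 = 4d
byte 3: (3d XOR 86) XOR 67 = bb XOR 67 = dc
byte 4: (6f XOR 5f) XOR 7b = 30 XOR 7b = 4b
byte 5: (b3 XOR 33) XOR 20 = 80 XOR 20 = a0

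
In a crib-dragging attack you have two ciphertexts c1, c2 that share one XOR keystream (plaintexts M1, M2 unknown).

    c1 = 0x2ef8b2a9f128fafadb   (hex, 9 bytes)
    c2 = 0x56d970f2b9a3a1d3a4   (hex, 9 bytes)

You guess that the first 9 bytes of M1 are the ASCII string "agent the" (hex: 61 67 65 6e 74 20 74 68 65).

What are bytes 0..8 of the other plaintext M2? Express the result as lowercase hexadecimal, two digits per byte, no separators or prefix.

1946a7353cab2f411a

First, c1 ⊕ c2 = (M1 ⊕ K) ⊕ (M2 ⊕ K) = M1 ⊕ M2, so the key drops out. Then M2 = (M1 ⊕ M2) ⊕ M1 over the first 9 bytes.
byte 0: (2e xor 56) xor 61 = 78 xor 61 = 19
byte 1: (f8 xor d9) xor 67 = 21 xor 67 = 46
byte 2: (b2 xor 70) xor 65 = c2 xor 65 = a7
byte 3: (a9 xor f2) xor 6e = 5b xor 6e = 35
byte 4: (f1 xor b9) xor 74 = 48 xor 74 = 3c
byte 5: (28 xor a3) xor 20 = 8b xor 20 = ab
byte 6: (fa xor a1) xor 74 = 5b xor 74 = 2f
byte 7: (fa xor d3) xor 68 = 29 xor 68 = 41
byte 8: (db xor a4) xor 65 = 7f xor 65 = 1a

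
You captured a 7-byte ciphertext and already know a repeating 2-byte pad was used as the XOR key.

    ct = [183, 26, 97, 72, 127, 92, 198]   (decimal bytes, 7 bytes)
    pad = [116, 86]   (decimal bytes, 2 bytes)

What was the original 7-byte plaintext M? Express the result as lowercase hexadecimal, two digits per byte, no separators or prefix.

The 2-byte key repeats, so the effective keystream is 74 56 74 56 74 56 74.
byte 0: b7 xor 74 = c3
byte 1: 1a xor 56 = 4c
byte 2: 61 xor 74 = 15
byte 3: 48 xor 56 = 1e
byte 4: 7f xor 74 = 0b
byte 5: 5c xor 56 = 0a
byte 6: c6 xor 74 = b2

c34c151e0b0ab2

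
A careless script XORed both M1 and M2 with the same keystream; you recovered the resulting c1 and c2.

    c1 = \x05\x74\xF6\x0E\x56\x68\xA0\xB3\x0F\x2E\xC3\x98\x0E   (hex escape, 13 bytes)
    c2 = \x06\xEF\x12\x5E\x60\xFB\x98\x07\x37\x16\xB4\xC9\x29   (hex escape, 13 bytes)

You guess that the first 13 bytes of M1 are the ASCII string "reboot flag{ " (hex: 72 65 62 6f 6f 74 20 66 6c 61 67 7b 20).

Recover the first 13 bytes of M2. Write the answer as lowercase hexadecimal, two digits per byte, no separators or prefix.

71fe863f59e718d25459102a07

First, c1 ⊕ c2 = (M1 ⊕ K) ⊕ (M2 ⊕ K) = M1 ⊕ M2, so the key drops out. Then M2 = (M1 ⊕ M2) ⊕ M1 over the first 13 bytes.
byte 0: (05 ⊕ 06) ⊕ 72 = 03 ⊕ 72 = 71
byte 1: (74 ⊕ ef) ⊕ 65 = 9b ⊕ 65 = fe
byte 2: (f6 ⊕ 12) ⊕ 62 = e4 ⊕ 62 = 86
byte 3: (0e ⊕ 5e) ⊕ 6f = 50 ⊕ 6f = 3f
byte 4: (56 ⊕ 60) ⊕ 6f = 36 ⊕ 6f = 59
byte 5: (68 ⊕ fb) ⊕ 74 = 93 ⊕ 74 = e7
byte 6: (a0 ⊕ 98) ⊕ 20 = 38 ⊕ 20 = 18
byte 7: (b3 ⊕ 07) ⊕ 66 = b4 ⊕ 66 = d2
byte 8: (0f ⊕ 37) ⊕ 6c = 38 ⊕ 6c = 54
byte 9: (2e ⊕ 16) ⊕ 61 = 38 ⊕ 61 = 59
byte 10: (c3 ⊕ b4) ⊕ 67 = 77 ⊕ 67 = 10
byte 11: (98 ⊕ c9) ⊕ 7b = 51 ⊕ 7b = 2a
byte 12: (0e ⊕ 29) ⊕ 20 = 27 ⊕ 20 = 07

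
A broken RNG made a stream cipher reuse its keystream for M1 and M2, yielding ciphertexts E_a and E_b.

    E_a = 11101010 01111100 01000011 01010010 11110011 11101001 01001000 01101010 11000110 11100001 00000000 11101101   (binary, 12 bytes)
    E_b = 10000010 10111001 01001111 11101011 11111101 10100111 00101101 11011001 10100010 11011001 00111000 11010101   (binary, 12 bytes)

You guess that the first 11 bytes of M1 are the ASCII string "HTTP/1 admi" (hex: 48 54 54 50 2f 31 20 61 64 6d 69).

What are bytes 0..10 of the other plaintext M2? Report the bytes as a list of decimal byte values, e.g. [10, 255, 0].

[32, 145, 88, 233, 33, 127, 69, 210, 0, 85, 81]

First, E_a ⊕ E_b = (M1 ⊕ K) ⊕ (M2 ⊕ K) = M1 ⊕ M2, so the key drops out. Then M2 = (M1 ⊕ M2) ⊕ M1 over the first 11 bytes.
byte 0: (ea ^ 82) ^ 48 = 68 ^ 48 = 20
byte 1: (7c ^ b9) ^ 54 = c5 ^ 54 = 91
byte 2: (43 ^ 4f) ^ 54 = 0c ^ 54 = 58
byte 3: (52 ^ eb) ^ 50 = b9 ^ 50 = e9
byte 4: (f3 ^ fd) ^ 2f = 0e ^ 2f = 21
byte 5: (e9 ^ a7) ^ 31 = 4e ^ 31 = 7f
byte 6: (48 ^ 2d) ^ 20 = 65 ^ 20 = 45
byte 7: (6a ^ d9) ^ 61 = b3 ^ 61 = d2
byte 8: (c6 ^ a2) ^ 64 = 64 ^ 64 = 00
byte 9: (e1 ^ d9) ^ 6d = 38 ^ 6d = 55
byte 10: (00 ^ 38) ^ 69 = 38 ^ 69 = 51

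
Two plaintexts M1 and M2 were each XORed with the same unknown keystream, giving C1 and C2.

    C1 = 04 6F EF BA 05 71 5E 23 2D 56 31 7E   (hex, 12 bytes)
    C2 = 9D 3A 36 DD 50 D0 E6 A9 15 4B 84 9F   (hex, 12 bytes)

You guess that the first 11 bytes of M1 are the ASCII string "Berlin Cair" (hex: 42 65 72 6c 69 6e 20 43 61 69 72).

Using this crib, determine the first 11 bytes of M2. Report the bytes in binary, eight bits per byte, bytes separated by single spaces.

First, C1 ⊕ C2 = (M1 ⊕ K) ⊕ (M2 ⊕ K) = M1 ⊕ M2, so the key drops out. Then M2 = (M1 ⊕ M2) ⊕ M1 over the first 11 bytes.
byte 0: (04 ⊕ 9d) ⊕ 42 = 99 ⊕ 42 = db
byte 1: (6f ⊕ 3a) ⊕ 65 = 55 ⊕ 65 = 30
byte 2: (ef ⊕ 36) ⊕ 72 = d9 ⊕ 72 = ab
byte 3: (ba ⊕ dd) ⊕ 6c = 67 ⊕ 6c = 0b
byte 4: (05 ⊕ 50) ⊕ 69 = 55 ⊕ 69 = 3c
byte 5: (71 ⊕ d0) ⊕ 6e = a1 ⊕ 6e = cf
byte 6: (5e ⊕ e6) ⊕ 20 = b8 ⊕ 20 = 98
byte 7: (23 ⊕ a9) ⊕ 43 = 8a ⊕ 43 = c9
byte 8: (2d ⊕ 15) ⊕ 61 = 38 ⊕ 61 = 59
byte 9: (56 ⊕ 4b) ⊕ 69 = 1d ⊕ 69 = 74
byte 10: (31 ⊕ 84) ⊕ 72 = b5 ⊕ 72 = c7

11011011 00110000 10101011 00001011 00111100 11001111 10011000 11001001 01011001 01110100 11000111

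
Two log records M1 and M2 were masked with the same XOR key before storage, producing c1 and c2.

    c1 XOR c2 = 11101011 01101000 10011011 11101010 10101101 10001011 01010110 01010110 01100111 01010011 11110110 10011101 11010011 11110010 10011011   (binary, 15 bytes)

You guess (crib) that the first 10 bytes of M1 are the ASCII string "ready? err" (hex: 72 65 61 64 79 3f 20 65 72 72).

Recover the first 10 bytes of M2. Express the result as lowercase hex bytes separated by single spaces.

Since c1 ⊕ c2 = M1 ⊕ M2, XORing with the guessed M1 bytes yields the corresponding M2 bytes: M2 = (c1 ⊕ c2) ⊕ M1.
eb xor 72 = 99
68 xor 65 = 0d
9b xor 61 = fa
ea xor 64 = 8e
ad xor 79 = d4
8b xor 3f = b4
56 xor 20 = 76
56 xor 65 = 33
67 xor 72 = 15
53 xor 72 = 21

99 0d fa 8e d4 b4 76 33 15 21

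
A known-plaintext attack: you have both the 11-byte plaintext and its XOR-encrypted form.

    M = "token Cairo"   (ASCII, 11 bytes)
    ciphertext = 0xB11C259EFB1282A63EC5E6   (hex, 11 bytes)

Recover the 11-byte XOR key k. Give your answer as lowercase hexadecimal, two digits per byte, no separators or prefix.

Since ciphertext = M ⊕ k, XORing both sides with M gives k = M ⊕ ciphertext.
74 XOR b1 = c5
6f XOR 1c = 73
6b XOR 25 = 4e
65 XOR 9e = fb
6e XOR fb = 95
20 XOR 12 = 32
43 XOR 82 = c1
61 XOR a6 = c7
69 XOR 3e = 57
72 XOR c5 = b7
6f XOR e6 = 89

c5734efb9532c1c757b789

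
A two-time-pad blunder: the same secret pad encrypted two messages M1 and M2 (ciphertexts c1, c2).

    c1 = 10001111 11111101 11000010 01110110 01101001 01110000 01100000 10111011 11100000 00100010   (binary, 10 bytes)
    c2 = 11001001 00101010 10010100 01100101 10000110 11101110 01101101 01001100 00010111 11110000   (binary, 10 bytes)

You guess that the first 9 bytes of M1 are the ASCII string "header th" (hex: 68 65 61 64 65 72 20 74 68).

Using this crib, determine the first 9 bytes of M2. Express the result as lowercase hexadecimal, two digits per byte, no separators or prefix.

2eb237778aec2d839f

First, c1 ⊕ c2 = (M1 ⊕ K) ⊕ (M2 ⊕ K) = M1 ⊕ M2, so the key drops out. Then M2 = (M1 ⊕ M2) ⊕ M1 over the first 9 bytes.
byte 0: (8f ⊕ c9) ⊕ 68 = 46 ⊕ 68 = 2e
byte 1: (fd ⊕ 2a) ⊕ 65 = d7 ⊕ 65 = b2
byte 2: (c2 ⊕ 94) ⊕ 61 = 56 ⊕ 61 = 37
byte 3: (76 ⊕ 65) ⊕ 64 = 13 ⊕ 64 = 77
byte 4: (69 ⊕ 86) ⊕ 65 = ef ⊕ 65 = 8a
byte 5: (70 ⊕ ee) ⊕ 72 = 9e ⊕ 72 = ec
byte 6: (60 ⊕ 6d) ⊕ 20 = 0d ⊕ 20 = 2d
byte 7: (bb ⊕ 4c) ⊕ 74 = f7 ⊕ 74 = 83
byte 8: (e0 ⊕ 17) ⊕ 68 = f7 ⊕ 68 = 9f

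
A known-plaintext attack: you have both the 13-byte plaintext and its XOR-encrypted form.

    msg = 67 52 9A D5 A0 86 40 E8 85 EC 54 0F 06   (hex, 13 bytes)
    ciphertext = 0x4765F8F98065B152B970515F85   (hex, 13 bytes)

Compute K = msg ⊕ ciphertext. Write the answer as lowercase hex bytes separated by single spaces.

Since ciphertext = msg ⊕ K, XORing both sides with msg gives K = msg ⊕ ciphertext.
byte 0: 103 XOR  71 =  32
byte 1:  82 XOR 101 =  55
byte 2: 154 XOR 248 =  98
byte 3: 213 XOR 249 =  44
byte 4: 160 XOR 128 =  32
byte 5: 134 XOR 101 = 227
byte 6:  64 XOR 177 = 241
byte 7: 232 XOR  82 = 186
byte 8: 133 XOR 185 =  60
byte 9: 236 XOR 112 = 156
byte 10:  84 XOR  81 =   5
byte 11:  15 XOR  95 =  80
byte 12:   6 XOR 133 = 131

20 37 62 2c 20 e3 f1 ba 3c 9c 05 50 83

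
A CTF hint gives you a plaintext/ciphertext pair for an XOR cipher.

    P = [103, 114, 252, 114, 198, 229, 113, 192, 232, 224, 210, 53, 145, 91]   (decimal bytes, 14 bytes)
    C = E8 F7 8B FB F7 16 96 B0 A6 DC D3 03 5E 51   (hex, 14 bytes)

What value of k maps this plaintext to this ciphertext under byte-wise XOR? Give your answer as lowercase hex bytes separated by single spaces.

Since C = P ⊕ k, XORing both sides with P gives k = P ⊕ C.
103 xor 232 = 143
114 xor 247 = 133
252 xor 139 = 119
114 xor 251 = 137
198 xor 247 =  49
229 xor  22 = 243
113 xor 150 = 231
192 xor 176 = 112
232 xor 166 =  78
224 xor 220 =  60
210 xor 211 =   1
 53 xor   3 =  54
145 xor  94 = 207
 91 xor  81 =  10

8f 85 77 89 31 f3 e7 70 4e 3c 01 36 cf 0a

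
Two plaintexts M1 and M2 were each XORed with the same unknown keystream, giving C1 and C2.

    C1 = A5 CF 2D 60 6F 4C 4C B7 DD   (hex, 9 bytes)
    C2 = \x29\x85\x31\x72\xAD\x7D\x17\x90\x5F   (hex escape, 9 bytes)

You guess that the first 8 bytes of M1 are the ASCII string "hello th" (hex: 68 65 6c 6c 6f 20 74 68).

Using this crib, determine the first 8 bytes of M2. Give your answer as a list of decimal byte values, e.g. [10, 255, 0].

[228, 47, 112, 126, 173, 17, 47, 79]

First, C1 ⊕ C2 = (M1 ⊕ K) ⊕ (M2 ⊕ K) = M1 ⊕ M2, so the key drops out. Then M2 = (M1 ⊕ M2) ⊕ M1 over the first 8 bytes.
byte 0: (a5 ^ 29) ^ 68 = 8c ^ 68 = e4
byte 1: (cf ^ 85) ^ 65 = 4a ^ 65 = 2f
byte 2: (2d ^ 31) ^ 6c = 1c ^ 6c = 70
byte 3: (60 ^ 72) ^ 6c = 12 ^ 6c = 7e
byte 4: (6f ^ ad) ^ 6f = c2 ^ 6f = ad
byte 5: (4c ^ 7d) ^ 20 = 31 ^ 20 = 11
byte 6: (4c ^ 17) ^ 74 = 5b ^ 74 = 2f
byte 7: (b7 ^ 90) ^ 68 = 27 ^ 68 = 4f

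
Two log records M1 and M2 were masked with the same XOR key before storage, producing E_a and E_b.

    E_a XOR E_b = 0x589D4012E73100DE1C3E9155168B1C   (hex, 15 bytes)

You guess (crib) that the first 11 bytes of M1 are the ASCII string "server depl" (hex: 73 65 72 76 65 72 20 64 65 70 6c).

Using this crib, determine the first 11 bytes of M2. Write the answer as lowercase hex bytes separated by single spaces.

Since E_a ⊕ E_b = M1 ⊕ M2, XORing with the guessed M1 bytes yields the corresponding M2 bytes: M2 = (E_a ⊕ E_b) ⊕ M1.
01011000 ⊕ 01110011 = 00101011
10011101 ⊕ 01100101 = 11111000
01000000 ⊕ 01110010 = 00110010
00010010 ⊕ 01110110 = 01100100
11100111 ⊕ 01100101 = 10000010
00110001 ⊕ 01110010 = 01000011
00000000 ⊕ 00100000 = 00100000
11011110 ⊕ 01100100 = 10111010
00011100 ⊕ 01100101 = 01111001
00111110 ⊕ 01110000 = 01001110
10010001 ⊕ 01101100 = 11111101

2b f8 32 64 82 43 20 ba 79 4e fd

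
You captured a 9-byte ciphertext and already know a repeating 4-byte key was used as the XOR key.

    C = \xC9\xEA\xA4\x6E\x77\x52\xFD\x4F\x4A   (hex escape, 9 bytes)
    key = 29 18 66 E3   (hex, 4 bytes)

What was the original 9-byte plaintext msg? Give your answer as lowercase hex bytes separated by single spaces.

The 4-byte key repeats, so the effective keystream is 29 18 66 e3 29 18 66 e3 29.
byte 0: 11001001 xor 00101001 = 11100000
byte 1: 11101010 xor 00011000 = 11110010
byte 2: 10100100 xor 01100110 = 11000010
byte 3: 01101110 xor 11100011 = 10001101
byte 4: 01110111 xor 00101001 = 01011110
byte 5: 01010010 xor 00011000 = 01001010
byte 6: 11111101 xor 01100110 = 10011011
byte 7: 01001111 xor 11100011 = 10101100
byte 8: 01001010 xor 00101001 = 01100011

e0 f2 c2 8d 5e 4a 9b ac 63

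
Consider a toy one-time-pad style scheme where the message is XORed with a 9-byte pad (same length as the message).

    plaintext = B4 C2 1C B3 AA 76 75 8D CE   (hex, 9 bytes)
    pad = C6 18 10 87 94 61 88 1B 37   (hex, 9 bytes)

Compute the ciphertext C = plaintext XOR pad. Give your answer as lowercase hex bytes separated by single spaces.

72 da 0c 34 3e 17 fd 96 f9

byte 0: b4 ⊕ c6 = 72
byte 1: c2 ⊕ 18 = da
byte 2: 1c ⊕ 10 = 0c
byte 3: b3 ⊕ 87 = 34
byte 4: aa ⊕ 94 = 3e
byte 5: 76 ⊕ 61 = 17
byte 6: 75 ⊕ 88 = fd
byte 7: 8d ⊕ 1b = 96
byte 8: ce ⊕ 37 = f9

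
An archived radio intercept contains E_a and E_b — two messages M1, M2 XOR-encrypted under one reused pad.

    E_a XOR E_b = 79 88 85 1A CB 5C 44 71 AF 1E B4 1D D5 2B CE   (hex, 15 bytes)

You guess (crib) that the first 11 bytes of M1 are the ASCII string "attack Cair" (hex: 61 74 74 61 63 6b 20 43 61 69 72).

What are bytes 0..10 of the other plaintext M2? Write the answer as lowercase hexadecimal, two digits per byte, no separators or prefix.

Since E_a ⊕ E_b = M1 ⊕ M2, XORing with the guessed M1 bytes yields the corresponding M2 bytes: M2 = (E_a ⊕ E_b) ⊕ M1.
79 ⊕ 61 = 18
88 ⊕ 74 = fc
85 ⊕ 74 = f1
1a ⊕ 61 = 7b
cb ⊕ 63 = a8
5c ⊕ 6b = 37
44 ⊕ 20 = 64
71 ⊕ 43 = 32
af ⊕ 61 = ce
1e ⊕ 69 = 77
b4 ⊕ 72 = c6

18fcf17ba8376432ce77c6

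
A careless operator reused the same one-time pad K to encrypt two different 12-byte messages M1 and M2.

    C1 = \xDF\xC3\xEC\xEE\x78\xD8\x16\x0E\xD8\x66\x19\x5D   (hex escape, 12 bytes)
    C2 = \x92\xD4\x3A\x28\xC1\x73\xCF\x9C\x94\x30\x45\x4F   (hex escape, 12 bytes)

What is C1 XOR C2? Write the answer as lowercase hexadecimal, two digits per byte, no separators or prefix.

C1 ⊕ C2 = (M1 ⊕ K) ⊕ (M2 ⊕ K) = M1 ⊕ M2 — the shared key cancels under XOR.
df XOR 92 = 4d
c3 XOR d4 = 17
ec XOR 3a = d6
ee XOR 28 = c6
78 XOR c1 = b9
d8 XOR 73 = ab
16 XOR cf = d9
0e XOR 9c = 92
d8 XOR 94 = 4c
66 XOR 30 = 56
19 XOR 45 = 5c
5d XOR 4f = 12

4d17d6c6b9abd9924c565c12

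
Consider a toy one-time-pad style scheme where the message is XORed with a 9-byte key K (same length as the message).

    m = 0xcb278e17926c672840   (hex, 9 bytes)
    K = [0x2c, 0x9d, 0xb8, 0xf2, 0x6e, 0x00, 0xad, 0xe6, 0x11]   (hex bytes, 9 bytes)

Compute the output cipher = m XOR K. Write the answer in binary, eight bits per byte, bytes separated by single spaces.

11100111 10111010 00110110 11100101 11111100 01101100 11001010 11001110 01010001

XOR is its own inverse, so applying the key byte-wise gives the result directly.
11001011 XOR 00101100 = 11100111
00100111 XOR 10011101 = 10111010
10001110 XOR 10111000 = 00110110
00010111 XOR 11110010 = 11100101
10010010 XOR 01101110 = 11111100
01101100 XOR 00000000 = 01101100
01100111 XOR 10101101 = 11001010
00101000 XOR 11100110 = 11001110
01000000 XOR 00010001 = 01010001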